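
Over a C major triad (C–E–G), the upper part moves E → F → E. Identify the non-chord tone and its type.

F is a neighbor tone.

The harmony at that moment is C major triad (C, E, G); F is not a chord tone.
It is approached by step up from E and left by step down to E.
Step away and step back to the same note — a neighbor tone (upper neighbor).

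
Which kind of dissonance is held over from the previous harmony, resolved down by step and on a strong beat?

Suspension.

Approach: by preparation — the pitch is first a chord tone, then held (tied or repeated) while the harmony changes under it. Departure: down by step. Metric position: strong.
A prepared dissonance that resolves downward by step — a suspension. (The same figure resolving upward would be a retardation.)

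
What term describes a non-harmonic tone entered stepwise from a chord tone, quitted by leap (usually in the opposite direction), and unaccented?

Approach: by step. Departure: by leap. Metric position: weak.
Step in, leap out, from a weak position — an escape tone (échappée). (It is the mirror image of the appoggiatura, which leaps in and steps out on a strong beat.)

Escape tone.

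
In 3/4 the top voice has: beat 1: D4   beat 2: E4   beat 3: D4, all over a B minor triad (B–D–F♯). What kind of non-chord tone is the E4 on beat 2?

The harmony at that moment is B minor triad (B, D, F♯); E4 is not a chord tone.
It is approached by step up from D4 and left by step down to D4.
Step away and step back to the same note — a neighbor tone (upper neighbor).

Upper neighbor tone.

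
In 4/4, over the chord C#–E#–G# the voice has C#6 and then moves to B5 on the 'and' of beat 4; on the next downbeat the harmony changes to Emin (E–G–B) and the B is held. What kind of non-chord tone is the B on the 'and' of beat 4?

The harmony at that moment is C# major triad (C#, E#, G#); B5 is not a chord tone.
It is approached by step down from C#6 and then sustained as the same pitch into the next harmony.
Arriving early and becoming a chord tone when the harmony changes — an anticipation.

Anticipation.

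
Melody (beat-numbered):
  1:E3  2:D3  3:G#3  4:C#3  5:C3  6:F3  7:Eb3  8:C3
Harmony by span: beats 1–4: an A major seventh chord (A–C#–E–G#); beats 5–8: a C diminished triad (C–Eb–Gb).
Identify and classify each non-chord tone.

D3 (beat 2) — escape tone; F3 (beat 6) — appoggiatura.

The harmony at that moment is A major seventh chord (A, C#, E, G#); D3 is not a chord tone.
It is approached by step down from E3 and left by leap up to G#3.
Step in, leap out — an escape tone.
The harmony at that moment is C diminished triad (C, Eb, Gb); F3 is not a chord tone.
It is approached by leap up from C3 and left by step down to Eb3.
Leap in, step out — an appoggiatura.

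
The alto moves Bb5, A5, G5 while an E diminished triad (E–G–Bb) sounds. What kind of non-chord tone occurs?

A5 is a passing tone.

The harmony at that moment is E diminished triad (E, G, Bb); A5 is not a chord tone.
It is approached by step down from Bb5 and left by step down to G5.
Step in, step out in the same direction — a passing tone.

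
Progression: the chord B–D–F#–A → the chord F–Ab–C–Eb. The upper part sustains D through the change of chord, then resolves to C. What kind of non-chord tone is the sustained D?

The harmony at that moment is F minor seventh chord (F, Ab, C, Eb); D is not a chord tone.
It is held over (the same pitch as the preceding D) and left by step down to C.
Held over from the previous chord and resolving down by step — a suspension.

D is a suspension.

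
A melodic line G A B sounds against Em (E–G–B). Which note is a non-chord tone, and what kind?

A is a passing tone.

The harmony at that moment is E minor triad (E, G, B); A is not a chord tone.
It is approached by step up from G and left by step up to B.
Step in, step out in the same direction — a passing tone.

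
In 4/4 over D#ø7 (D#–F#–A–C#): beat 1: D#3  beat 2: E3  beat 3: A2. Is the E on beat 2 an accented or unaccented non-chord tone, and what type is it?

The harmony at that moment is D# half-diminished seventh chord (D#, F#, A, C#); E3 is not a chord tone.
It is approached by step up from D#3 and left by leap down to A2.
Step in, leap out — an escape tone.
It falls on a weak beat, so it is unaccented.

Unaccented escape tone.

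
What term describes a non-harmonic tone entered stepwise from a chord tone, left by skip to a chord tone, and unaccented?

Escape tone.

Approach: by step. Departure: by leap. Metric position: weak.
Step in, leap out, from a weak position — an escape tone (échappée). (It is the mirror image of the appoggiatura, which leaps in and steps out on a strong beat.)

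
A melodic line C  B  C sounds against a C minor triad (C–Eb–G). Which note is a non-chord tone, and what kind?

B is a neighbor tone.

The harmony at that moment is C minor triad (C, Eb, G); B is not a chord tone.
It is approached by step down from C and left by step up to C.
Step away and step back to the same note — a neighbor tone (lower neighbor).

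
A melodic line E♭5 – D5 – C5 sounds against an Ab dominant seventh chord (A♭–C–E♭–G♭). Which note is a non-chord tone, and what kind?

The harmony at that moment is A♭ dominant seventh chord (A♭, C, E♭, G♭); D5 is not a chord tone.
It is approached by step down from E♭5 and left by step down to C5.
Step in, step out in the same direction — a passing tone.

D5 is a passing tone.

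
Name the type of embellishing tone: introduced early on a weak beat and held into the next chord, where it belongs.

Approach: ahead of the chord change (typically by step), so it is dissonant against the current harmony. Departure: none — the same pitch is restated or held and is a chord tone of the new harmony.
Dissonant first, consonant once the harmony catches up: the note simply arrives early — an anticipation. (The reverse timing, consonant first and dissonant after the change, would be a suspension or retardation.)

Anticipation.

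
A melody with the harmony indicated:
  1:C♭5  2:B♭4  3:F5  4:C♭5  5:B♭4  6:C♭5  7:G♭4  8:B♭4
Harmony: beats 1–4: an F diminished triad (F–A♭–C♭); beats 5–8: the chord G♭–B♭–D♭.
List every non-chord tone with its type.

B♭4 (beat 2) — escape tone; C♭5 (beat 6) — escape tone.

The harmony at that moment is F diminished triad (F, A♭, C♭); B♭4 is not a chord tone.
It is approached by step down from C♭5 and left by leap up to F5.
Step in, leap out — an escape tone.
The harmony at that moment is G♭ major triad (G♭, B♭, D♭); C♭5 is not a chord tone.
It is approached by step up from B♭4 and left by leap down to G♭4.
Step in, leap out — an escape tone.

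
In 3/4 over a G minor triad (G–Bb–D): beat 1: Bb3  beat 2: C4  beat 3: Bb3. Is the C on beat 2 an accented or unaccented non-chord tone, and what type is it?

Unaccented neighbor tone.

The harmony at that moment is G minor triad (G, Bb, D); C4 is not a chord tone.
It is approached by step up from Bb3 and left by step down to Bb3.
Step away and step back to the same note — a neighbor tone (upper neighbor).
It falls on a weak beat, so it is unaccented.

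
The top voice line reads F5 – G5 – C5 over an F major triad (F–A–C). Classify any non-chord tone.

The harmony at that moment is F major triad (F, A, C); G5 is not a chord tone.
It is approached by step up from F5 and left by leap down to C5.
Step in, leap out — an escape tone.

G5 is an escape tone.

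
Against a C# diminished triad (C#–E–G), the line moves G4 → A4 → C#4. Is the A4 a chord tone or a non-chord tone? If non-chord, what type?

Non-chord tone — an escape tone.

The harmony at that moment is C# diminished triad (C#, E, G); A4 is not a chord tone.
It is approached by step up from G4 and left by leap down to C#4.
Step in, leap out — an escape tone.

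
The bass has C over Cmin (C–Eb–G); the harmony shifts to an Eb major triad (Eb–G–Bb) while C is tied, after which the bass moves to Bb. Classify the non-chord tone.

The harmony at that moment is Eb major triad (Eb, G, Bb); C is not a chord tone.
It is held over (the same pitch as the preceding C) and left by step down to Bb.
Held over from the previous chord and resolving down by step — a suspension.

C is a suspension.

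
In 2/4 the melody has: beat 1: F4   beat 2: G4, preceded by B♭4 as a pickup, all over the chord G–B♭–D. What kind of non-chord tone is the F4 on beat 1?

Appoggiatura.

The harmony at that moment is G minor triad (G, B♭, D); F4 is not a chord tone.
It is approached by leap down from B♭4 and left by step up to G4.
Leap in, step out, metrically accented — an appoggiatura.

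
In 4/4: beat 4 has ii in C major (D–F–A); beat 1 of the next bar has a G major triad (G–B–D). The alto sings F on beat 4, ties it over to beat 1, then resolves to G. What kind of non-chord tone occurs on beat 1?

Retardation.

The harmony at that moment is G major triad (G, B, D); F is not a chord tone.
It is held over (the same pitch as the preceding F) and left by step up to G.
Held over from the previous chord and resolving up by step — a retardation.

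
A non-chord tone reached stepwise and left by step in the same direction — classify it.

Passing tone.

Approach: by step. Departure: by step, continuing in the same direction.
Stepwise on both sides with no change of direction means the note fills in the space between two different chord tones — a passing tone. (Had it turned back to its starting note it would be a neighbor tone instead.)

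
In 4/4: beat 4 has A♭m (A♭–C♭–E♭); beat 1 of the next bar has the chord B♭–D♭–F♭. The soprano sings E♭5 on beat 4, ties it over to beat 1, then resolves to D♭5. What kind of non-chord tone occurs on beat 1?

The harmony at that moment is B♭ diminished triad (B♭, D♭, F♭); E♭5 is not a chord tone.
It is held over (the same pitch as the preceding E♭5) and left by step down to D♭5.
Held over from the previous chord and resolving down by step — a suspension.

Suspension.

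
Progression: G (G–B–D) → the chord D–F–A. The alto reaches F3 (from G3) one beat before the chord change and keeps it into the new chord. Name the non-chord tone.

The harmony at that moment is G major triad (G, B, D); F3 is not a chord tone.
It is approached by step down from G3 and then sustained as the same pitch into the next harmony.
Arriving early and becoming a chord tone when the harmony changes — an anticipation.

F3 is an anticipation.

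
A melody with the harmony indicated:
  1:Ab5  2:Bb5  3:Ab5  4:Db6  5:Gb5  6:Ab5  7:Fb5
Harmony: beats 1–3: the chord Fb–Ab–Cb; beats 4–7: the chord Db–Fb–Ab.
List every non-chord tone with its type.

The harmony at that moment is Fb major triad (Fb, Ab, Cb); Bb5 is not a chord tone.
It is approached by step up from Ab5 and left by step down to Ab5.
Step away and step back to the same note — a neighbor tone (upper neighbor).
The harmony at that moment is Db minor triad (Db, Fb, Ab); Gb5 is not a chord tone.
It is approached by leap down from Db6 and left by step up to Ab5.
Leap in, step out — an appoggiatura.

Bb5 (beat 2) — neighbor tone; Gb5 (beat 5) — appoggiatura.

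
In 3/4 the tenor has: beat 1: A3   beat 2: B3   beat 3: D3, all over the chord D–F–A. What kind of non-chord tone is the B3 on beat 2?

The harmony at that moment is D minor triad (D, F, A); B3 is not a chord tone.
It is approached by step up from A3 and left by leap down to D3.
Step in, leap out, on a weak beat — an escape tone.

Escape tone.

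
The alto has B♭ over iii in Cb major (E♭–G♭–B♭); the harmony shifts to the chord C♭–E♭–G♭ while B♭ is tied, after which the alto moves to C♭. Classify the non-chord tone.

B♭ is a retardation.

The harmony at that moment is C♭ major triad (C♭, E♭, G♭); B♭ is not a chord tone.
It is held over (the same pitch as the preceding B♭) and left by step up to C♭.
Held over from the previous chord and resolving up by step — a retardation.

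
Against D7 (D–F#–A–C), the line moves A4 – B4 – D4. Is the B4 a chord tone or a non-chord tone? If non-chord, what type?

The harmony at that moment is D dominant seventh chord (D, F#, A, C); B4 is not a chord tone.
It is approached by step up from A4 and left by leap down to D4.
Step in, leap out — an escape tone.

Non-chord tone — an escape tone.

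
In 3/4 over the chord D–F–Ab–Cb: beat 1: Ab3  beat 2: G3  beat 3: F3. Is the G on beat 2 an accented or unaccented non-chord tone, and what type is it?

The harmony at that moment is D diminished seventh chord (D, F, Ab, Cb); G3 is not a chord tone.
It is approached by step down from Ab3 and left by step down to F3.
Step in, step out in the same direction — a passing tone.
It falls on a weak beat, so it is unaccented.

Unaccented passing tone.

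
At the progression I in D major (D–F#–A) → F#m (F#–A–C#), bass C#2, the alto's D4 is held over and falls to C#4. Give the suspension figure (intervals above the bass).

At the second chord the bass is C#2. The suspended D4 lies a ninth above the bass; after resolving down by step to C#4, the interval above the bass becomes an octave.
Suspension figures are named by those two intervals: 9–8.

9–8 suspension.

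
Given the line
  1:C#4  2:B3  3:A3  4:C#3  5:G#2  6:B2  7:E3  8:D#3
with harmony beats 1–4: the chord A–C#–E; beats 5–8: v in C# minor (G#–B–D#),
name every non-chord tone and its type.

The harmony at that moment is A major triad (A, C#, E); B3 is not a chord tone.
It is approached by step down from C#4 and left by step down to A3.
Step in, step out in the same direction — a passing tone.
The harmony at that moment is G# minor triad (G#, B, D#); E3 is not a chord tone.
It is approached by leap up from B2 and left by step down to D#3.
Leap in, step out — an appoggiatura.

B3 (beat 2) — passing tone; E3 (beat 7) — appoggiatura.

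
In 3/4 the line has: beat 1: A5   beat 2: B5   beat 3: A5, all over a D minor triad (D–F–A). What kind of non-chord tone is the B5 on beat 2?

The harmony at that moment is D minor triad (D, F, A); B5 is not a chord tone.
It is approached by step up from A5 and left by step down to A5.
Step away and step back to the same note — a neighbor tone (upper neighbor).

Upper neighbor tone.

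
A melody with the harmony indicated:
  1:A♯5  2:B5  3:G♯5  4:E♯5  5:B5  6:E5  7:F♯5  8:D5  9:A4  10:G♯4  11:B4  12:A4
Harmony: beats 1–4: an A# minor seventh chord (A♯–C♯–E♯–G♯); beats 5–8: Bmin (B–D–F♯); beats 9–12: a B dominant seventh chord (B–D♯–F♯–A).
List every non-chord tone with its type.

B5 (beat 2) — escape tone; E5 (beat 6) — appoggiatura; G♯4 (beat 10) — escape tone.

The harmony at that moment is A♯ minor seventh chord (A♯, C♯, E♯, G♯); B5 is not a chord tone.
It is approached by step up from A♯5 and left by leap down to G♯5.
Step in, leap out — an escape tone.
The harmony at that moment is B minor triad (B, D, F♯); E5 is not a chord tone.
It is approached by leap down from B5 and left by step up to F♯5.
Leap in, step out — an appoggiatura.
The harmony at that moment is B dominant seventh chord (B, D♯, F♯, A); G♯4 is not a chord tone.
It is approached by step down from A4 and left by leap up to B4.
Step in, leap out — an escape tone.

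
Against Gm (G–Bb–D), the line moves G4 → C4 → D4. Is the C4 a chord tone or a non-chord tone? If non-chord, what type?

The harmony at that moment is G minor triad (G, Bb, D); C4 is not a chord tone.
It is approached by leap down from G4 and left by step up to D4.
Leap in, step out — an appoggiatura.

Non-chord tone — an appoggiatura.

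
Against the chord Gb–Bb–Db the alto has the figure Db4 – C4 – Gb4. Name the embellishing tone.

C4 is an escape tone.

The harmony at that moment is Gb major triad (Gb, Bb, Db); C4 is not a chord tone.
It is approached by step down from Db4 and left by leap up to Gb4.
Step in, leap out — an escape tone.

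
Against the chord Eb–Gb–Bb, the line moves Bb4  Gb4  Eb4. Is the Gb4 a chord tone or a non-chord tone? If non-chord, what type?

Chord tone (the third of Eb minor triad).

Eb minor triad contains Eb, Gb, Bb; Gb is the third, so it is a chord tone.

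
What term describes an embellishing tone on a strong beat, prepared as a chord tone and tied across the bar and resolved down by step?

Suspension.

Approach: by preparation — the pitch is first a chord tone, then held (tied or repeated) while the harmony changes under it. Departure: down by step. Metric position: strong.
A prepared dissonance that resolves downward by step — a suspension. (The same figure resolving upward would be a retardation.)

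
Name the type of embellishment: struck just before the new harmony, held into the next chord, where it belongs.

Approach: ahead of the chord change (typically by step), so it is dissonant against the current harmony. Departure: none — the same pitch is restated or held and is a chord tone of the new harmony.
Dissonant first, consonant once the harmony catches up: the note simply arrives early — an anticipation. (The reverse timing, consonant first and dissonant after the change, would be a suspension or retardation.)

Anticipation.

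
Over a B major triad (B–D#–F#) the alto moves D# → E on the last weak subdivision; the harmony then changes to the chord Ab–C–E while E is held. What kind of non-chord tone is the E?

The harmony at that moment is B major triad (B, D#, F#); E is not a chord tone.
It is approached by step up from D# and then sustained as the same pitch into the next harmony.
Arriving early and becoming a chord tone when the harmony changes — an anticipation.

E is an anticipation.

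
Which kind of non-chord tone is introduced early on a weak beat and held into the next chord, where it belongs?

Anticipation.

Approach: ahead of the chord change (typically by step), so it is dissonant against the current harmony. Departure: none — the same pitch is restated or held and is a chord tone of the new harmony.
Dissonant first, consonant once the harmony catches up: the note simply arrives early — an anticipation. (The reverse timing, consonant first and dissonant after the change, would be a suspension or retardation.)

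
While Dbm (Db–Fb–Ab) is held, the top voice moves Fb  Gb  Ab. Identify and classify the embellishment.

Gb is a passing tone.

The harmony at that moment is Db minor triad (Db, Fb, Ab); Gb is not a chord tone.
It is approached by step up from Fb and left by step up to Ab.
Step in, step out in the same direction — a passing tone.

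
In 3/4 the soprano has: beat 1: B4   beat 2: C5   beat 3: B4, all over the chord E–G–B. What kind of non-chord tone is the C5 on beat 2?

Upper neighbor tone.

The harmony at that moment is E minor triad (E, G, B); C5 is not a chord tone.
It is approached by step up from B4 and left by step down to B4.
Step away and step back to the same note — a neighbor tone (upper neighbor).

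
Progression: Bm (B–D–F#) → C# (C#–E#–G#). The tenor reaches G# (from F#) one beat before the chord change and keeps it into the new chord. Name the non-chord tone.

G# is an anticipation.

The harmony at that moment is B minor triad (B, D, F#); G# is not a chord tone.
It is approached by step up from F# and then sustained as the same pitch into the next harmony.
Arriving early and becoming a chord tone when the harmony changes — an anticipation.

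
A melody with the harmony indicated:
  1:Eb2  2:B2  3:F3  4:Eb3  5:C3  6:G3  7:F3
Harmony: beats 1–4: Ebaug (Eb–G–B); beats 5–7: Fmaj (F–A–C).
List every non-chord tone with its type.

The harmony at that moment is Eb augmented triad (Eb, G, B); F3 is not a chord tone.
It is approached by leap up from B2 and left by step down to Eb3.
Leap in, step out — an appoggiatura.
The harmony at that moment is F major triad (F, A, C); G3 is not a chord tone.
It is approached by leap up from C3 and left by step down to F3.
Leap in, step out — an appoggiatura.

F3 (beat 3) — appoggiatura; G3 (beat 6) — appoggiatura.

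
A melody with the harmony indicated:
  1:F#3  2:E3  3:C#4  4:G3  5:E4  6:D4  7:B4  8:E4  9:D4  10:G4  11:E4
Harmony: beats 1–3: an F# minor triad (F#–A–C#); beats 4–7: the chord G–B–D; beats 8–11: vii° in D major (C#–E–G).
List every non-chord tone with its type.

The harmony at that moment is F# minor triad (F#, A, C#); E3 is not a chord tone.
It is approached by step down from F#3 and left by leap up to C#4.
Step in, leap out — an escape tone.
The harmony at that moment is G major triad (G, B, D); E4 is not a chord tone.
It is approached by leap up from G3 and left by step down to D4.
Leap in, step out — an appoggiatura.
The harmony at that moment is C# diminished triad (C#, E, G); D4 is not a chord tone.
It is approached by step down from E4 and left by leap up to G4.
Step in, leap out — an escape tone.

E3 (beat 2) — escape tone; E4 (beat 5) — appoggiatura; D4 (beat 9) — escape tone.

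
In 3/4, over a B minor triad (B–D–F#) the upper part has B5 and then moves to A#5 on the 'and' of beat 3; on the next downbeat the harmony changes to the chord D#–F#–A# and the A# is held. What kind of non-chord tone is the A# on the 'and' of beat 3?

The harmony at that moment is B minor triad (B, D, F#); A#5 is not a chord tone.
It is approached by step down from B5 and then sustained as the same pitch into the next harmony.
Arriving early and becoming a chord tone when the harmony changes — an anticipation.

Anticipation.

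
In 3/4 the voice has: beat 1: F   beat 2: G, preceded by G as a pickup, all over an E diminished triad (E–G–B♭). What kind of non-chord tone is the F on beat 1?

Lower neighbor tone.

The harmony at that moment is E diminished triad (E, G, B♭); F is not a chord tone.
It is approached by step down from G and left by step up to G.
Step away and step back to the same note — a neighbor tone (lower neighbor).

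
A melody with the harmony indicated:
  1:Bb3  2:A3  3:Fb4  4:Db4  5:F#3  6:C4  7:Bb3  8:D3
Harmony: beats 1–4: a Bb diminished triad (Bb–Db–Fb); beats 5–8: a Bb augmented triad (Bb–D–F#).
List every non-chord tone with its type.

The harmony at that moment is Bb diminished triad (Bb, Db, Fb); A3 is not a chord tone.
It is approached by step down from Bb3 and left by leap up to Fb4.
Step in, leap out — an escape tone.
The harmony at that moment is Bb augmented triad (Bb, D, F#); C4 is not a chord tone.
It is approached by leap up from F#3 and left by step down to Bb3.
Leap in, step out — an appoggiatura.

A3 (beat 2) — escape tone; C4 (beat 6) — appoggiatura.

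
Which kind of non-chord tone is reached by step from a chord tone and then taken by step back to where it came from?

Approach: by step. Departure: by step in the opposite direction, back to the starting pitch.
Stepwise on both sides but reversing to return to the same chord tone — a neighbor tone. (Had it continued onward in the same direction it would be a passing tone instead.)

Neighbor tone.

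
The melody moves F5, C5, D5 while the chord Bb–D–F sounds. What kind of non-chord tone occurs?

The harmony at that moment is Bb major triad (Bb, D, F); C5 is not a chord tone.
It is approached by leap down from F5 and left by step up to D5.
Leap in, step out — an appoggiatura.

C5 is an appoggiatura.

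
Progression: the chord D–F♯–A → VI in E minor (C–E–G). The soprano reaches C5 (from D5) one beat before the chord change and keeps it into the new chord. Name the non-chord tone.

C5 is an anticipation.

The harmony at that moment is D major triad (D, F♯, A); C5 is not a chord tone.
It is approached by step down from D5 and then sustained as the same pitch into the next harmony.
Arriving early and becoming a chord tone when the harmony changes — an anticipation.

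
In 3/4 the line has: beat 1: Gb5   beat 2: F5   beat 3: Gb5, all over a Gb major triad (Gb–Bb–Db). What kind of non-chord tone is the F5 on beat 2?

The harmony at that moment is Gb major triad (Gb, Bb, Db); F5 is not a chord tone.
It is approached by step down from Gb5 and left by step up to Gb5.
Step away and step back to the same note — a neighbor tone (lower neighbor).

Lower neighbor tone.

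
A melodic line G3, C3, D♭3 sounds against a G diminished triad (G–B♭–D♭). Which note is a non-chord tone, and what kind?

C3 is an appoggiatura.

The harmony at that moment is G diminished triad (G, B♭, D♭); C3 is not a chord tone.
It is approached by leap down from G3 and left by step up to D♭3.
Leap in, step out — an appoggiatura.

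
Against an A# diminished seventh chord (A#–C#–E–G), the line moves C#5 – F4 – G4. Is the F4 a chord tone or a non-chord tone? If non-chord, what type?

The harmony at that moment is A# diminished seventh chord (A#, C#, E, G); F4 is not a chord tone.
It is approached by leap down from C#5 and left by step up to G4.
Leap in, step out — an appoggiatura.

Non-chord tone — an appoggiatura.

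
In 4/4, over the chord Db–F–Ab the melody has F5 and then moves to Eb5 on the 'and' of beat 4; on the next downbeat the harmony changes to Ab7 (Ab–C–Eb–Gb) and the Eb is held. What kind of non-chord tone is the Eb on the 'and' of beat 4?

The harmony at that moment is Db major triad (Db, F, Ab); Eb5 is not a chord tone.
It is approached by step down from F5 and then sustained as the same pitch into the next harmony.
Arriving early and becoming a chord tone when the harmony changes — an anticipation.

Anticipation.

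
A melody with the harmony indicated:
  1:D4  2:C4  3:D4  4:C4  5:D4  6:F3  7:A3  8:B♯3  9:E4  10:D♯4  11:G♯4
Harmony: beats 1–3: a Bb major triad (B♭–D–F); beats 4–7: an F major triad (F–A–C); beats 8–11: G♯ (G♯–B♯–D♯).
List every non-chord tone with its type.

C4 (beat 2) — neighbor tone; D4 (beat 5) — escape tone; E4 (beat 9) — appoggiatura.

The harmony at that moment is B♭ major triad (B♭, D, F); C4 is not a chord tone.
It is approached by step down from D4 and left by step up to D4.
Step away and step back to the same note — a neighbor tone (lower neighbor).
The harmony at that moment is F major triad (F, A, C); D4 is not a chord tone.
It is approached by step up from C4 and left by leap down to F3.
Step in, leap out — an escape tone.
The harmony at that moment is G♯ major triad (G♯, B♯, D♯); E4 is not a chord tone.
It is approached by leap up from B♯3 and left by step down to D♯4.
Leap in, step out — an appoggiatura.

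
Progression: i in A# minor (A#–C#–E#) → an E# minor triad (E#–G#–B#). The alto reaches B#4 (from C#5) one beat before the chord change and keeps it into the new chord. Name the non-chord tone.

The harmony at that moment is A# minor triad (A#, C#, E#); B#4 is not a chord tone.
It is approached by step down from C#5 and then sustained as the same pitch into the next harmony.
Arriving early and becoming a chord tone when the harmony changes — an anticipation.

B#4 is an anticipation.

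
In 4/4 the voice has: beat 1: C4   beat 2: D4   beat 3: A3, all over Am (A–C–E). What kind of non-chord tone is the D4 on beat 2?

Escape tone.

The harmony at that moment is A minor triad (A, C, E); D4 is not a chord tone.
It is approached by step up from C4 and left by leap down to A3.
Step in, leap out, on a weak beat — an escape tone.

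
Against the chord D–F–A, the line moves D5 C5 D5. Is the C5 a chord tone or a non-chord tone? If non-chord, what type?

The harmony at that moment is D minor triad (D, F, A); C5 is not a chord tone.
It is approached by step down from D5 and left by step up to D5.
Step away and step back to the same note — a neighbor tone (lower neighbor).

Non-chord tone — a neighbor tone.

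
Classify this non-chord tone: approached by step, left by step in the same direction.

Passing tone.

Approach: by step. Departure: by step, continuing in the same direction.
Stepwise on both sides with no change of direction means the note fills in the space between two different chord tones — a passing tone. (Had it turned back to its starting note it would be a neighbor tone instead.)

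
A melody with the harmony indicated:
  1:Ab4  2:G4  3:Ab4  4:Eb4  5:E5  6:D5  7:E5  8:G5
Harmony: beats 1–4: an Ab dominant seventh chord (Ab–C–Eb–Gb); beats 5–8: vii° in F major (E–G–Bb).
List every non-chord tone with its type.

The harmony at that moment is Ab dominant seventh chord (Ab, C, Eb, Gb); G4 is not a chord tone.
It is approached by step down from Ab4 and left by step up to Ab4.
Step away and step back to the same note — a neighbor tone (lower neighbor).
The harmony at that moment is E diminished triad (E, G, Bb); D5 is not a chord tone.
It is approached by step down from E5 and left by step up to E5.
Step away and step back to the same note — a neighbor tone (lower neighbor).

G4 (beat 2) — neighbor tone; D5 (beat 6) — neighbor tone.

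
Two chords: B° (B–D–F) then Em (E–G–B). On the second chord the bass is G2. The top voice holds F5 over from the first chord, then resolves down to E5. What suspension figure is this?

7–6 suspension.

At the second chord the bass is G2. The suspended F5 lies a seventh above the bass; after resolving down by step to E5, the interval above the bass becomes a sixth.
Suspension figures are named by those two intervals: 7–6.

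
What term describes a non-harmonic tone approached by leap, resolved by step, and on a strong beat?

Appoggiatura.

Approach: by leap. Departure: by step. Metric position: strong.
Leap in, step out, in a metrically strong position — an appoggiatura. (It is the mirror image of the escape tone, which steps in and leaps out from a weak position.)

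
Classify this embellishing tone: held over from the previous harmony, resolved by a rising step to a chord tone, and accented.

Approach: by preparation — the pitch is first a chord tone, then held (tied or repeated) while the harmony changes under it. Departure: up by step. Metric position: strong.
A prepared dissonance that resolves upward by step — a retardation. (The same figure resolving downward would be a suspension.)

Retardation.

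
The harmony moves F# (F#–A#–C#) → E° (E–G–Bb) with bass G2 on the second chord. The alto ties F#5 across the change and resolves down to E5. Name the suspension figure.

7–6 suspension.

At the second chord the bass is G2. The suspended F#5 lies a seventh above the bass; after resolving down by step to E5, the interval above the bass becomes a sixth.
Suspension figures are named by those two intervals: 7–6.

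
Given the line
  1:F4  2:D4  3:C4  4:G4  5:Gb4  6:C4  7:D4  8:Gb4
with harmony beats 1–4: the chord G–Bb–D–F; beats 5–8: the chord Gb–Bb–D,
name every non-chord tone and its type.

The harmony at that moment is G minor seventh chord (G, Bb, D, F); C4 is not a chord tone.
It is approached by step down from D4 and left by leap up to G4.
Step in, leap out — an escape tone.
The harmony at that moment is Gb augmented triad (Gb, Bb, D); C4 is not a chord tone.
It is approached by leap down from Gb4 and left by step up to D4.
Leap in, step out — an appoggiatura.

C4 (beat 3) — escape tone; C4 (beat 6) — appoggiatura.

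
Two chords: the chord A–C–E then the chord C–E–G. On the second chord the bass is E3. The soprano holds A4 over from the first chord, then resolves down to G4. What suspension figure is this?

At the second chord the bass is E3. The suspended A4 lies a fourth above the bass; after resolving down by step to G4, the interval above the bass becomes a third.
Suspension figures are named by those two intervals: 4–3.

4–3 suspension.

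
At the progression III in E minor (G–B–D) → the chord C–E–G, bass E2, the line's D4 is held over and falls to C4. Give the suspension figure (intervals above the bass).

7–6 suspension.

At the second chord the bass is E2. The suspended D4 lies a seventh above the bass; after resolving down by step to C4, the interval above the bass becomes a sixth.
Suspension figures are named by those two intervals: 7–6.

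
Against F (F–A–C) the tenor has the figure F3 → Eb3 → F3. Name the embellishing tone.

The harmony at that moment is F major triad (F, A, C); Eb3 is not a chord tone.
It is approached by step down from F3 and left by step up to F3.
Step away and step back to the same note — a neighbor tone (lower neighbor).

Eb3 is a neighbor tone.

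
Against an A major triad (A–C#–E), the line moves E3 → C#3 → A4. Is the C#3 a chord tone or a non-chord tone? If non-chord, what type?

Chord tone (the third of A major triad).

A major triad contains A, C#, E; C# is the third, so it is a chord tone.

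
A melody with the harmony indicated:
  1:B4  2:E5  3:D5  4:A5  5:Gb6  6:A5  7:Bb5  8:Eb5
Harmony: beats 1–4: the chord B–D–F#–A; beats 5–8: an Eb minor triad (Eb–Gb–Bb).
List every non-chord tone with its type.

The harmony at that moment is B minor seventh chord (B, D, F#, A); E5 is not a chord tone.
It is approached by leap up from B4 and left by step down to D5.
Leap in, step out — an appoggiatura.
The harmony at that moment is Eb minor triad (Eb, Gb, Bb); A5 is not a chord tone.
It is approached by leap down from Gb6 and left by step up to Bb5.
Leap in, step out — an appoggiatura.

E5 (beat 2) — appoggiatura; A5 (beat 6) — appoggiatura.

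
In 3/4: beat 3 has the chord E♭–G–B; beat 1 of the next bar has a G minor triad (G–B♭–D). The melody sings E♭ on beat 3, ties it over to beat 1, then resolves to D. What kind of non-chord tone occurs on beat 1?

Suspension.

The harmony at that moment is G minor triad (G, B♭, D); E♭ is not a chord tone.
It is held over (the same pitch as the preceding E♭) and left by step down to D.
Held over from the previous chord and resolving down by step — a suspension.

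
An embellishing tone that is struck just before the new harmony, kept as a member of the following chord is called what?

Anticipation.

Approach: ahead of the chord change (typically by step), so it is dissonant against the current harmony. Departure: none — the same pitch is restated or held and is a chord tone of the new harmony.
Dissonant first, consonant once the harmony catches up: the note simply arrives early — an anticipation. (The reverse timing, consonant first and dissonant after the change, would be a suspension or retardation.)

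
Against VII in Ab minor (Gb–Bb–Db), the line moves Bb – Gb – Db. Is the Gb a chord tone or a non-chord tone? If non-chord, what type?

Chord tone (the root of Gb major triad).

Gb major triad contains Gb, Bb, Db; Gb is the root, so it is a chord tone.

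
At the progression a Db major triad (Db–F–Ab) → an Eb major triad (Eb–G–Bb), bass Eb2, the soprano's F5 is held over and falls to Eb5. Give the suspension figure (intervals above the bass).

9–8 suspension.

At the second chord the bass is Eb2. The suspended F5 lies a ninth above the bass; after resolving down by step to Eb5, the interval above the bass becomes an octave.
Suspension figures are named by those two intervals: 9–8.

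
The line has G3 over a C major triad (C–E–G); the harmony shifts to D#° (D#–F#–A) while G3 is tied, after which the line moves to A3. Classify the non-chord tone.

G3 is a retardation.

The harmony at that moment is D# diminished triad (D#, F#, A); G3 is not a chord tone.
It is held over (the same pitch as the preceding G3) and left by step up to A3.
Held over from the previous chord and resolving up by step — a retardation.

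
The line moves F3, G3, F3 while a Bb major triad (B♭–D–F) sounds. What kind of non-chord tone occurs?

The harmony at that moment is B♭ major triad (B♭, D, F); G3 is not a chord tone.
It is approached by step up from F3 and left by step down to F3.
Step away and step back to the same note — a neighbor tone (upper neighbor).

G3 is a neighbor tone.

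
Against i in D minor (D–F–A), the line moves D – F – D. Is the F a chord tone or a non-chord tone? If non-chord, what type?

D minor triad contains D, F, A; F is the third, so it is a chord tone.

Chord tone (the third of D minor triad).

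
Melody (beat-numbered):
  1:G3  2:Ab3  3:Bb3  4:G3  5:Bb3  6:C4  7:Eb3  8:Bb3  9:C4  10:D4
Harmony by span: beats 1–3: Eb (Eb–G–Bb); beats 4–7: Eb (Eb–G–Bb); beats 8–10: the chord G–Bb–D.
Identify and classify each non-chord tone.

The harmony at that moment is Eb major triad (Eb, G, Bb); Ab3 is not a chord tone.
It is approached by step up from G3 and left by step up to Bb3.
Step in, step out in the same direction — a passing tone.
The harmony at that moment is Eb major triad (Eb, G, Bb); C4 is not a chord tone.
It is approached by step up from Bb3 and left by leap down to Eb3.
Step in, leap out — an escape tone.
The harmony at that moment is G minor triad (G, Bb, D); C4 is not a chord tone.
It is approached by step up from Bb3 and left by step up to D4.
Step in, step out in the same direction — a passing tone.

Ab3 (beat 2) — passing tone; C4 (beat 6) — escape tone; C4 (beat 9) — passing tone.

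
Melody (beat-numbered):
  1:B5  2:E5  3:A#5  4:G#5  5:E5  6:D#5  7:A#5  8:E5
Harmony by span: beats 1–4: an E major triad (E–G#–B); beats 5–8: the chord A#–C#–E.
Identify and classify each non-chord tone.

A#5 (beat 3) — appoggiatura; D#5 (beat 6) — escape tone.

The harmony at that moment is E major triad (E, G#, B); A#5 is not a chord tone.
It is approached by leap up from E5 and left by step down to G#5.
Leap in, step out — an appoggiatura.
The harmony at that moment is A# diminished triad (A#, C#, E); D#5 is not a chord tone.
It is approached by step down from E5 and left by leap up to A#5.
Step in, leap out — an escape tone.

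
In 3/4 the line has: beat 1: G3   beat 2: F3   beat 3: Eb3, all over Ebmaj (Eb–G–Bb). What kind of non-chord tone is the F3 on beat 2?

Passing tone.

The harmony at that moment is Eb major triad (Eb, G, Bb); F3 is not a chord tone.
It is approached by step down from G3 and left by step down to Eb3.
Step in, step out in the same direction — a passing tone.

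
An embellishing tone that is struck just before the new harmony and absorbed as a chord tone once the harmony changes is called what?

Anticipation.

Approach: ahead of the chord change (typically by step), so it is dissonant against the current harmony. Departure: none — the same pitch is restated or held and is a chord tone of the new harmony.
Dissonant first, consonant once the harmony catches up: the note simply arrives early — an anticipation. (The reverse timing, consonant first and dissonant after the change, would be a suspension or retardation.)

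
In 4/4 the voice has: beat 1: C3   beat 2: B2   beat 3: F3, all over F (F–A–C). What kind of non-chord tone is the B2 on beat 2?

Escape tone.

The harmony at that moment is F major triad (F, A, C); B2 is not a chord tone.
It is approached by step down from C3 and left by leap up to F3.
Step in, leap out, on a weak beat — an escape tone.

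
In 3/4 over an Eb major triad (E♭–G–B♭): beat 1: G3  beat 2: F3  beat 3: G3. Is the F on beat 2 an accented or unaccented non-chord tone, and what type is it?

The harmony at that moment is E♭ major triad (E♭, G, B♭); F3 is not a chord tone.
It is approached by step down from G3 and left by step up to G3.
Step away and step back to the same note — a neighbor tone (lower neighbor).
It falls on a weak beat, so it is unaccented.

Unaccented neighbor tone.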